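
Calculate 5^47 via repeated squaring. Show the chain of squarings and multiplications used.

Computing 5^47 by squaring (build up from 5^1; each line after the first costs one multiplication):

5^1 = 5
5^2 = (5^1)^2 = 5^2 = 25
5^4 = (5^2)^2 = 25^2 = 625
5^5 = 5 * 5^4 = 5 * 625 = 3125
5^10 = (5^5)^2 = 3125^2 = 9765625
5^11 = 5 * 5^10 = 5 * 9765625 = 48828125
5^22 = (5^11)^2 = 48828125^2 = 2384185791015625
5^23 = 5 * 5^22 = 5 * 2384185791015625 = 11920928955078125
5^46 = (5^23)^2 = 11920928955078125^2 = 142108547152020037174224853515625
5^47 = 5 * 5^46 = 5 * 142108547152020037174224853515625 = 710542735760100185871124267578125

Result: 710542735760100185871124267578125
Multiplications needed: 9 (9 lines after 5^1)

5^47 = 710542735760100185871124267578125. Using exponentiation by squaring, this requires 9 multiplications. The key idea: if the exponent is even, square the half-power; if odd, multiply by the base once.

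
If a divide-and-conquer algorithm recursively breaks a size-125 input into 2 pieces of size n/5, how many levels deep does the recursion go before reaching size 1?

For divide and conquer with division factor 5:

Problem sizes at each level:
Level 0: 125
Level 1: 25
Level 2: 5
Level 3: 1

The root is level 0 and the size-1 base case is level 3 (the tree spans levels 0 through 3, i.e. 4 levels counting the root), so the depth is the number of divisions: log_5(125) = 3

The recursion tree depth is log_5(125) = 3. At each level, the problem size is divided by 5, so it takes 3 divisions to reduce to a base case of size 1. The algorithm makes 2 recursive calls at each level.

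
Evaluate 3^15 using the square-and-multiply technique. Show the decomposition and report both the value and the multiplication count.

Computing 3^15 by squaring (build up from 3^1; each line after the first costs one multiplication):

3^1 = 3
3^2 = (3^1)^2 = 3^2 = 9
3^3 = 3 * 3^2 = 3 * 9 = 27
3^6 = (3^3)^2 = 27^2 = 729
3^7 = 3 * 3^6 = 3 * 729 = 2187
3^14 = (3^7)^2 = 2187^2 = 4782969
3^15 = 3 * 3^14 = 3 * 4782969 = 14348907

Result: 14348907
Multiplications needed: 6 (6 lines after 3^1)

3^15 = 14348907. Using exponentiation by squaring, this requires 6 multiplications. The key idea: if the exponent is even, square the half-power; if odd, multiply by the base once.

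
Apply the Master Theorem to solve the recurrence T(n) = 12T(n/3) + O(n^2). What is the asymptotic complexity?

Master Theorem for T(n) = 12T(n/3) + O(n^2):

a = 12, b = 3, c = 2
log_b(a) = log_3(12) = 2.2619

Case 1: c = 2 < log_3(12) = 2.2619
T(n) = O(n^(log_3 12))

For T(n) = 12T(n/3) + O(n^2): log_3(12) = 2.2619. This is Case 1 of the Master Theorem (c < log_b(a), work dominated by leaves), giving O(n^(log_3 12)).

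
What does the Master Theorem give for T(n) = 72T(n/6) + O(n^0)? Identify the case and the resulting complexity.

Master Theorem for T(n) = 72T(n/6) + O(n^0):

a = 72, b = 6, c = 0
log_b(a) = log_6(72) = 2.3869

Case 1: c = 0 < log_6(72) = 2.3869
T(n) = O(n^(log_6 72))

For T(n) = 72T(n/6) + O(n^0): log_6(72) = 2.3869. This is Case 1 of the Master Theorem (c < log_b(a), work dominated by leaves), giving O(n^(log_6 72)).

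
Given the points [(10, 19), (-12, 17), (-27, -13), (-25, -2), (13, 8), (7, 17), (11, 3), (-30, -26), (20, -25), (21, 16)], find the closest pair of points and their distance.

Computing all pairwise distances among 10 points:

d((10, 19), (-12, 17)) = 22.0907
d((10, 19), (-27, -13)) = 48.9183
d((10, 19), (-25, -2)) = 40.8167
d((10, 19), (13, 8)) = 11.4018
d((10, 19), (7, 17)) = 3.6056 <-- minimum
d((10, 19), (11, 3)) = 16.0312
d((10, 19), (-30, -26)) = 60.208
d((10, 19), (20, -25)) = 45.1221
d((10, 19), (21, 16)) = 11.4018
d((-12, 17), (-27, -13)) = 33.541
d((-12, 17), (-25, -2)) = 23.0217
d((-12, 17), (13, 8)) = 26.5707
d((-12, 17), (7, 17)) = 19.0
d((-12, 17), (11, 3)) = 26.9258
d((-12, 17), (-30, -26)) = 46.6154
d((-12, 17), (20, -25)) = 52.8015
d((-12, 17), (21, 16)) = 33.0151
d((-27, -13), (-25, -2)) = 11.1803
d((-27, -13), (13, 8)) = 45.1774
d((-27, -13), (7, 17)) = 45.3431
d((-27, -13), (11, 3)) = 41.2311
d((-27, -13), (-30, -26)) = 13.3417
d((-27, -13), (20, -25)) = 48.5077
d((-27, -13), (21, 16)) = 56.0803
d((-25, -2), (13, 8)) = 39.2938
d((-25, -2), (7, 17)) = 37.2156
d((-25, -2), (11, 3)) = 36.3456
d((-25, -2), (-30, -26)) = 24.5153
d((-25, -2), (20, -25)) = 50.5371
d((-25, -2), (21, 16)) = 49.3964
d((13, 8), (7, 17)) = 10.8167
d((13, 8), (11, 3)) = 5.3852
d((13, 8), (-30, -26)) = 54.8179
d((13, 8), (20, -25)) = 33.7343
d((13, 8), (21, 16)) = 11.3137
d((7, 17), (11, 3)) = 14.5602
d((7, 17), (-30, -26)) = 56.7274
d((7, 17), (20, -25)) = 43.9659
d((7, 17), (21, 16)) = 14.0357
d((11, 3), (-30, -26)) = 50.2195
d((11, 3), (20, -25)) = 29.4109
d((11, 3), (21, 16)) = 16.4012
d((-30, -26), (20, -25)) = 50.01
d((-30, -26), (21, 16)) = 66.0681
d((20, -25), (21, 16)) = 41.0122

Closest pair: (10, 19) and (7, 17) with distance 3.6056

The closest pair is (10, 19) and (7, 17) with Euclidean distance 3.6056. For 10 points, brute-force pairwise comparison is shown above. For large n, the divide-and-conquer algorithm (sort by x, recurse on halves, check the dividing strip) achieves O(n log n).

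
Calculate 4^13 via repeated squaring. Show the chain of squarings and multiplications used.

Computing 4^13 by squaring (build up from 4^1; each line after the first costs one multiplication):

4^1 = 4
4^2 = (4^1)^2 = 4^2 = 16
4^3 = 4 * 4^2 = 4 * 16 = 64
4^6 = (4^3)^2 = 64^2 = 4096
4^12 = (4^6)^2 = 4096^2 = 16777216
4^13 = 4 * 4^12 = 4 * 16777216 = 67108864

Result: 67108864
Multiplications needed: 5 (5 lines after 4^1)

4^13 = 67108864. Using exponentiation by squaring, this requires 5 multiplications. The key idea: if the exponent is even, square the half-power; if odd, multiply by the base once.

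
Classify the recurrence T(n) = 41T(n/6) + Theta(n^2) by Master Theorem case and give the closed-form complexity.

Master Theorem for T(n) = 41T(n/6) + O(n^2):

a = 41, b = 6, c = 2
log_b(a) = log_6(41) = 2.0726

Case 1: c = 2 < log_6(41) = 2.0726
T(n) = O(n^(log_6 41))

For T(n) = 41T(n/6) + O(n^2): log_6(41) = 2.0726. This is Case 1 of the Master Theorem (c < log_b(a), work dominated by leaves), giving O(n^(log_6 41)).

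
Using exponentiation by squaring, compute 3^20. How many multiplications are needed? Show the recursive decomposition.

Computing 3^20 by squaring (build up from 3^1; each line after the first costs one multiplication):

3^1 = 3
3^2 = (3^1)^2 = 3^2 = 9
3^4 = (3^2)^2 = 9^2 = 81
3^5 = 3 * 3^4 = 3 * 81 = 243
3^10 = (3^5)^2 = 243^2 = 59049
3^20 = (3^10)^2 = 59049^2 = 3486784401

Result: 3486784401
Multiplications needed: 5 (5 lines after 3^1)

3^20 = 3486784401. Using exponentiation by squaring, this requires 5 multiplications. The key idea: if the exponent is even, square the half-power; if odd, multiply by the base once.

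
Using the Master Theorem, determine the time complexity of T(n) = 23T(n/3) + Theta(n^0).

Master Theorem for T(n) = 23T(n/3) + O(n^0):

a = 23, b = 3, c = 0
log_b(a) = log_3(23) = 2.8540

Case 1: c = 0 < log_3(23) = 2.8540
T(n) = O(n^(log_3 23))

For T(n) = 23T(n/3) + O(n^0): log_3(23) = 2.8540. This is Case 1 of the Master Theorem (c < log_b(a), work dominated by leaves), giving O(n^(log_3 23)).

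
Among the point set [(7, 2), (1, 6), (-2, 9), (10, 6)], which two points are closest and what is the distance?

Computing all pairwise distances among 4 points:

d((7, 2), (1, 6)) = 7.2111
d((7, 2), (-2, 9)) = 11.4018
d((7, 2), (10, 6)) = 5.0
d((1, 6), (-2, 9)) = 4.2426 <-- minimum
d((1, 6), (10, 6)) = 9.0
d((-2, 9), (10, 6)) = 12.3693

Closest pair: (1, 6) and (-2, 9) with distance 4.2426

The closest pair is (1, 6) and (-2, 9) with Euclidean distance 4.2426. For 4 points, brute-force pairwise comparison is shown above. For large n, the divide-and-conquer algorithm (sort by x, recurse on halves, check the dividing strip) achieves O(n log n).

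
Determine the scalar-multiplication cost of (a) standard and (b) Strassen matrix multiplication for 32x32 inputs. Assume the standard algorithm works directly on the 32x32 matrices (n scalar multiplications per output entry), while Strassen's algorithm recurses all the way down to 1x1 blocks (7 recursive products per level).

Matrix multiplication for 32x32 matrices:

Standard algorithm: 32^3 = 32768 multiplications
Strassen's algorithm: 7^(log2(32)) = 7^5 = 16807 multiplications
Savings: 32768 - 16807 = 15961 multiplications

Standard: 32768 multiplications (32^3). Strassen: 16807 multiplications (7^5). Strassen reduces 8 recursive multiplications to 7 at each level.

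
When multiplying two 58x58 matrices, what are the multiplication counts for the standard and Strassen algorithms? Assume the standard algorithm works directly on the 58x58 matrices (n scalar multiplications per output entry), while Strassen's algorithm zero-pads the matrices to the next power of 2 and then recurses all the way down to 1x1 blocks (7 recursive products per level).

Matrix multiplication for 58x58 matrices:

Strassen's algorithm requires power-of-2 dimensions. Pad 58x58 to 64x64 (next power of 2).

Standard algorithm: 58^3 = 195112 multiplications
Strassen's algorithm: 7^(log2(64)) = 7^6 = 117649 multiplications
Savings: 195112 - 117649 = 77463 multiplications

Standard: 195112 multiplications (58^3). Strassen: 117649 multiplications (7^6, after padding to 64x64). Strassen reduces 8 recursive multiplications to 7 at each level.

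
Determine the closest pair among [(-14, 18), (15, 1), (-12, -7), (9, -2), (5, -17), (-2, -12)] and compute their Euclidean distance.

Computing all pairwise distances among 6 points:

d((-14, 18), (15, 1)) = 33.6155
d((-14, 18), (-12, -7)) = 25.0799
d((-14, 18), (9, -2)) = 30.4795
d((-14, 18), (5, -17)) = 39.8246
d((-14, 18), (-2, -12)) = 32.311
d((15, 1), (-12, -7)) = 28.1603
d((15, 1), (9, -2)) = 6.7082 <-- minimum
d((15, 1), (5, -17)) = 20.5913
d((15, 1), (-2, -12)) = 21.4009
d((-12, -7), (9, -2)) = 21.587
d((-12, -7), (5, -17)) = 19.7231
d((-12, -7), (-2, -12)) = 11.1803
d((9, -2), (5, -17)) = 15.5242
d((9, -2), (-2, -12)) = 14.8661
d((5, -17), (-2, -12)) = 8.6023

Closest pair: (15, 1) and (9, -2) with distance 6.7082

The closest pair is (15, 1) and (9, -2) with Euclidean distance 6.7082. For 6 points, brute-force pairwise comparison is shown above. For large n, the divide-and-conquer algorithm (sort by x, recurse on halves, check the dividing strip) achieves O(n log n).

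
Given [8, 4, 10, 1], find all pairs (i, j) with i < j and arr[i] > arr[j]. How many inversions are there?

Finding inversions in [8, 4, 10, 1]:

(0, 1): arr[0]=8 > arr[1]=4
(0, 3): arr[0]=8 > arr[3]=1
(1, 3): arr[1]=4 > arr[3]=1
(2, 3): arr[2]=10 > arr[3]=1

Total inversions: 4

The array has 4 inversion(s): (0,1), (0,3), (1,3), (2,3). Each pair (i,j) satisfies i < j and arr[i] > arr[j].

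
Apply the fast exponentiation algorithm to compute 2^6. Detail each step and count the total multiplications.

Computing 2^6 by squaring (build up from 2^1; each line after the first costs one multiplication):

2^1 = 2
2^2 = (2^1)^2 = 2^2 = 4
2^3 = 2 * 2^2 = 2 * 4 = 8
2^6 = (2^3)^2 = 8^2 = 64

Result: 64
Multiplications needed: 3 (3 lines after 2^1)

2^6 = 64. Using exponentiation by squaring, this requires 3 multiplications. The key idea: if the exponent is even, square the half-power; if odd, multiply by the base once.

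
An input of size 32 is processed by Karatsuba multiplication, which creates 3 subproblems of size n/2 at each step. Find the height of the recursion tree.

For divide and conquer with division factor 2:

Problem sizes at each level:
Level 0: 32
Level 1: 16
Level 2: 8
Level 3: 4
Level 4: 2
Level 5: 1

The root is level 0 and the size-1 base case is level 5 (the tree spans levels 0 through 5, i.e. 6 levels counting the root), so the depth is the number of divisions: log_2(32) = 5

The recursion tree depth is log_2(32) = 5. At each level, the problem size is divided by 2, so it takes 5 divisions to reduce to a base case of size 1. The algorithm makes 3 recursive calls at each level.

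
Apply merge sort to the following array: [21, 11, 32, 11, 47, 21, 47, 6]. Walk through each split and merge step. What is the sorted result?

Merge sort trace:

Split: [21, 11, 32, 11, 47, 21, 47, 6] -> [21, 11, 32, 11] and [47, 21, 47, 6]
  Split: [21, 11, 32, 11] -> [21, 11] and [32, 11]
    Split: [21, 11] -> [21] and [11]
    Merge: [21] + [11] -> [11, 21]
    Split: [32, 11] -> [32] and [11]
    Merge: [32] + [11] -> [11, 32]
  Merge: [11, 21] + [11, 32] -> [11, 11, 21, 32]
  Split: [47, 21, 47, 6] -> [47, 21] and [47, 6]
    Split: [47, 21] -> [47] and [21]
    Merge: [47] + [21] -> [21, 47]
    Split: [47, 6] -> [47] and [6]
    Merge: [47] + [6] -> [6, 47]
  Merge: [21, 47] + [6, 47] -> [6, 21, 47, 47]
Merge: [11, 11, 21, 32] + [6, 21, 47, 47] -> [6, 11, 11, 21, 21, 32, 47, 47]

Final sorted array: [6, 11, 11, 21, 21, 32, 47, 47]

The merge sort proceeds by recursively splitting the array and merging sorted halves.
After all merges, the sorted array is [6, 11, 11, 21, 21, 32, 47, 47].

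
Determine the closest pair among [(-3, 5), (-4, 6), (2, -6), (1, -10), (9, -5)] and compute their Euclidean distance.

Computing all pairwise distances among 5 points:

d((-3, 5), (-4, 6)) = 1.4142 <-- minimum
d((-3, 5), (2, -6)) = 12.083
d((-3, 5), (1, -10)) = 15.5242
d((-3, 5), (9, -5)) = 15.6205
d((-4, 6), (2, -6)) = 13.4164
d((-4, 6), (1, -10)) = 16.7631
d((-4, 6), (9, -5)) = 17.0294
d((2, -6), (1, -10)) = 4.1231
d((2, -6), (9, -5)) = 7.0711
d((1, -10), (9, -5)) = 9.434

Closest pair: (-3, 5) and (-4, 6) with distance 1.4142

The closest pair is (-3, 5) and (-4, 6) with Euclidean distance 1.4142. For 5 points, brute-force pairwise comparison is shown above. For large n, the divide-and-conquer algorithm (sort by x, recurse on halves, check the dividing strip) achieves O(n log n).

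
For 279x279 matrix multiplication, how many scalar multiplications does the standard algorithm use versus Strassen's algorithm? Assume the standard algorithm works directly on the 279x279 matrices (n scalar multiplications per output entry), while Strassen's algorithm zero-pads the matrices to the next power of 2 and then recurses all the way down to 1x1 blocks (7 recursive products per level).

Matrix multiplication for 279x279 matrices:

Strassen's algorithm requires power-of-2 dimensions. Pad 279x279 to 512x512 (next power of 2).

Standard algorithm: 279^3 = 21717639 multiplications
Strassen's algorithm: 7^(log2(512)) = 7^9 = 40353607 multiplications
Difference: 21717639 - 40353607 = -18635968 (Strassen uses MORE here due to padding overhead — for small or just-over-power-of-2 n, padding can outweigh the per-level savings)

Standard: 21717639 multiplications (279^3). Strassen: 40353607 multiplications (7^9, after padding to 512x512). Strassen reduces 8 recursive multiplications to 7 at each level.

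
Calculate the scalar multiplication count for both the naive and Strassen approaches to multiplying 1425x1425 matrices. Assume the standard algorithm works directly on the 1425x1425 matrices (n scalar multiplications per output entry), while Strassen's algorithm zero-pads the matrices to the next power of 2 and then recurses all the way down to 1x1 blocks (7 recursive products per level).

Matrix multiplication for 1425x1425 matrices:

Strassen's algorithm requires power-of-2 dimensions. Pad 1425x1425 to 2048x2048 (next power of 2).

Standard algorithm: 1425^3 = 2893640625 multiplications
Strassen's algorithm: 7^(log2(2048)) = 7^11 = 1977326743 multiplications
Savings: 2893640625 - 1977326743 = 916313882 multiplications

Standard: 2893640625 multiplications (1425^3). Strassen: 1977326743 multiplications (7^11, after padding to 2048x2048). Strassen reduces 8 recursive multiplications to 7 at each level.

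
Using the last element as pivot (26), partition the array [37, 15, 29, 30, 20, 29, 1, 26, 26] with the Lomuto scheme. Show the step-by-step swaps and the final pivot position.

Lomuto partition with pivot = 26:

Initial array: [37, 15, 29, 30, 20, 29, 1, 26, 26]

arr[0]=37 > 26: no swap
arr[1]=15 <= 26: swap with position 0, array becomes [15, 37, 29, 30, 20, 29, 1, 26, 26]
arr[2]=29 > 26: no swap
arr[3]=30 > 26: no swap
arr[4]=20 <= 26: swap with position 1, array becomes [15, 20, 29, 30, 37, 29, 1, 26, 26]
arr[5]=29 > 26: no swap
arr[6]=1 <= 26: swap with position 2, array becomes [15, 20, 1, 30, 37, 29, 29, 26, 26]
arr[7]=26 <= 26: swap with position 3, array becomes [15, 20, 1, 26, 37, 29, 29, 30, 26]

Place pivot at position 4: [15, 20, 1, 26, 26, 29, 29, 30, 37]
Pivot position: 4

After partitioning with pivot 26, the array becomes [15, 20, 1, 26, 26, 29, 29, 30, 37]. The pivot is placed at index 4. All elements to the left of the pivot are <= 26, and all elements to the right are > 26.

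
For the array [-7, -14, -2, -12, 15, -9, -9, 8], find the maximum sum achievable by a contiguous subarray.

Using Kadane's algorithm on [-7, -14, -2, -12, 15, -9, -9, 8]:

Scanning through the array:
Position 1 (value -14): max_ending_here = -14, max_so_far = -7
Position 2 (value -2): max_ending_here = -2, max_so_far = -2
Position 3 (value -12): max_ending_here = -12, max_so_far = -2
Position 4 (value 15): max_ending_here = 15, max_so_far = 15
Position 5 (value -9): max_ending_here = 6, max_so_far = 15
Position 6 (value -9): max_ending_here = -3, max_so_far = 15
Position 7 (value 8): max_ending_here = 8, max_so_far = 15

Maximum subarray: [15]
Maximum sum: 15

The maximum subarray is [15] with sum 15. This subarray runs from index 4 to index 4.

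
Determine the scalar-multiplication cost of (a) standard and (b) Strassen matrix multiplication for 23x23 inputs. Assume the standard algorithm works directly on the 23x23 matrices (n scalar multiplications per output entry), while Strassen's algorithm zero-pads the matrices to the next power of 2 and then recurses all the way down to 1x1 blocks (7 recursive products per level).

Matrix multiplication for 23x23 matrices:

Strassen's algorithm requires power-of-2 dimensions. Pad 23x23 to 32x32 (next power of 2).

Standard algorithm: 23^3 = 12167 multiplications
Strassen's algorithm: 7^(log2(32)) = 7^5 = 16807 multiplications
Difference: 12167 - 16807 = -4640 (Strassen uses MORE here due to padding overhead — for small or just-over-power-of-2 n, padding can outweigh the per-level savings)

Standard: 12167 multiplications (23^3). Strassen: 16807 multiplications (7^5, after padding to 32x32). Strassen reduces 8 recursive multiplications to 7 at each level.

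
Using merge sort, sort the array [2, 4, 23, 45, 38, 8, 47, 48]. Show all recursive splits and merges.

Merge sort trace:

Split: [2, 4, 23, 45, 38, 8, 47, 48] -> [2, 4, 23, 45] and [38, 8, 47, 48]
  Split: [2, 4, 23, 45] -> [2, 4] and [23, 45]
    Split: [2, 4] -> [2] and [4]
    Merge: [2] + [4] -> [2, 4]
    Split: [23, 45] -> [23] and [45]
    Merge: [23] + [45] -> [23, 45]
  Merge: [2, 4] + [23, 45] -> [2, 4, 23, 45]
  Split: [38, 8, 47, 48] -> [38, 8] and [47, 48]
    Split: [38, 8] -> [38] and [8]
    Merge: [38] + [8] -> [8, 38]
    Split: [47, 48] -> [47] and [48]
    Merge: [47] + [48] -> [47, 48]
  Merge: [8, 38] + [47, 48] -> [8, 38, 47, 48]
Merge: [2, 4, 23, 45] + [8, 38, 47, 48] -> [2, 4, 8, 23, 38, 45, 47, 48]

Final sorted array: [2, 4, 8, 23, 38, 45, 47, 48]

The merge sort proceeds by recursively splitting the array and merging sorted halves.
After all merges, the sorted array is [2, 4, 8, 23, 38, 45, 47, 48].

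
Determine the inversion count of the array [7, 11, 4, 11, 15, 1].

Finding inversions in [7, 11, 4, 11, 15, 1]:

(0, 2): arr[0]=7 > arr[2]=4
(0, 5): arr[0]=7 > arr[5]=1
(1, 2): arr[1]=11 > arr[2]=4
(1, 5): arr[1]=11 > arr[5]=1
(2, 5): arr[2]=4 > arr[5]=1
(3, 5): arr[3]=11 > arr[5]=1
(4, 5): arr[4]=15 > arr[5]=1

Total inversions: 7

The array has 7 inversion(s): (0,2), (0,5), (1,2), (1,5), (2,5), (3,5), (4,5). Each pair (i,j) satisfies i < j and arr[i] > arr[j].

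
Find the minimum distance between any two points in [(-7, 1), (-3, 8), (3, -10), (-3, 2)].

Computing all pairwise distances among 4 points:

d((-7, 1), (-3, 8)) = 8.0623
d((-7, 1), (3, -10)) = 14.8661
d((-7, 1), (-3, 2)) = 4.1231 <-- minimum
d((-3, 8), (3, -10)) = 18.9737
d((-3, 8), (-3, 2)) = 6.0
d((3, -10), (-3, 2)) = 13.4164

Closest pair: (-7, 1) and (-3, 2) with distance 4.1231

The closest pair is (-7, 1) and (-3, 2) with Euclidean distance 4.1231. For 4 points, brute-force pairwise comparison is shown above. For large n, the divide-and-conquer algorithm (sort by x, recurse on halves, check the dividing strip) achieves O(n log n).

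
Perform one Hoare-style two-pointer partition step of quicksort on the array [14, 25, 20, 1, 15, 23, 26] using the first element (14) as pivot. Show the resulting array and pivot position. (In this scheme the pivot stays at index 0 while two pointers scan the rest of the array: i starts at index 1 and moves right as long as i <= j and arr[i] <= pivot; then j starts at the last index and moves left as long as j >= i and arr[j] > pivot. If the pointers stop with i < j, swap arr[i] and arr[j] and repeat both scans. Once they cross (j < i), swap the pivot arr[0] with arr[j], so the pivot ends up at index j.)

Hoare-style two-pointer partition with pivot = 14:

Initial array: [14, 25, 20, 1, 15, 23, 26]

Pointers start at i = 1, j = 6.
i stops at index 1 (arr[1]=25 > 14), j stops at index 3 (arr[3]=1 <= 14): swap arr[1] and arr[3], array becomes [14, 1, 20, 25, 15, 23, 26]
i ends at 2, j ends at 1: the pointers have crossed (j < i), so scanning stops.

Swap pivot arr[0] with arr[1] to place pivot at position 1: [1, 14, 20, 25, 15, 23, 26]
Pivot position: 1

After partitioning with pivot 14, the array becomes [1, 14, 20, 25, 15, 23, 26]. The pivot is placed at index 1. All elements to the left of the pivot are <= 14, and all elements to the right are > 14.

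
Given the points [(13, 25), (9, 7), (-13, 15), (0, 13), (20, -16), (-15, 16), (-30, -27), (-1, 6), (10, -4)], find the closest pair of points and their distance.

Computing all pairwise distances among 9 points:

d((13, 25), (9, 7)) = 18.4391
d((13, 25), (-13, 15)) = 27.8568
d((13, 25), (0, 13)) = 17.6918
d((13, 25), (20, -16)) = 41.5933
d((13, 25), (-15, 16)) = 29.4109
d((13, 25), (-30, -27)) = 67.4759
d((13, 25), (-1, 6)) = 23.6008
d((13, 25), (10, -4)) = 29.1548
d((9, 7), (-13, 15)) = 23.4094
d((9, 7), (0, 13)) = 10.8167
d((9, 7), (20, -16)) = 25.4951
d((9, 7), (-15, 16)) = 25.632
d((9, 7), (-30, -27)) = 51.7397
d((9, 7), (-1, 6)) = 10.0499
d((9, 7), (10, -4)) = 11.0454
d((-13, 15), (0, 13)) = 13.1529
d((-13, 15), (20, -16)) = 45.2769
d((-13, 15), (-15, 16)) = 2.2361 <-- minimum
d((-13, 15), (-30, -27)) = 45.31
d((-13, 15), (-1, 6)) = 15.0
d((-13, 15), (10, -4)) = 29.8329
d((0, 13), (20, -16)) = 35.2278
d((0, 13), (-15, 16)) = 15.2971
d((0, 13), (-30, -27)) = 50.0
d((0, 13), (-1, 6)) = 7.0711
d((0, 13), (10, -4)) = 19.7231
d((20, -16), (-15, 16)) = 47.4236
d((20, -16), (-30, -27)) = 51.1957
d((20, -16), (-1, 6)) = 30.4138
d((20, -16), (10, -4)) = 15.6205
d((-15, 16), (-30, -27)) = 45.5412
d((-15, 16), (-1, 6)) = 17.2047
d((-15, 16), (10, -4)) = 32.0156
d((-30, -27), (-1, 6)) = 43.9318
d((-30, -27), (10, -4)) = 46.1411
d((-1, 6), (10, -4)) = 14.8661

Closest pair: (-13, 15) and (-15, 16) with distance 2.2361

The closest pair is (-13, 15) and (-15, 16) with Euclidean distance 2.2361. For 9 points, brute-force pairwise comparison is shown above. For large n, the divide-and-conquer algorithm (sort by x, recurse on halves, check the dividing strip) achieves O(n log n).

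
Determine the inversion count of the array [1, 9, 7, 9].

Finding inversions in [1, 9, 7, 9]:

(1, 2): arr[1]=9 > arr[2]=7

Total inversions: 1

The array has 1 inversion(s): (1,2). Each pair (i,j) satisfies i < j and arr[i] > arr[j].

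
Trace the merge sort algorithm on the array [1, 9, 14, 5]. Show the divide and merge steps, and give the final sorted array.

Merge sort trace:

Split: [1, 9, 14, 5] -> [1, 9] and [14, 5]
  Split: [1, 9] -> [1] and [9]
  Merge: [1] + [9] -> [1, 9]
  Split: [14, 5] -> [14] and [5]
  Merge: [14] + [5] -> [5, 14]
Merge: [1, 9] + [5, 14] -> [1, 5, 9, 14]

Final sorted array: [1, 5, 9, 14]

The merge sort proceeds by recursively splitting the array and merging sorted halves.
After all merges, the sorted array is [1, 5, 9, 14].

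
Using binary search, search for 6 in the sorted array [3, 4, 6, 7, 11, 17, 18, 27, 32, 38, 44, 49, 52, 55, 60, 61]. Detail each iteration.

Binary search for 6 in [3, 4, 6, 7, 11, 17, 18, 27, 32, 38, 44, 49, 52, 55, 60, 61]:

lo=0, hi=15, mid=7, arr[mid]=27 -> 27 > 6, search left half
lo=0, hi=6, mid=3, arr[mid]=7 -> 7 > 6, search left half
lo=0, hi=2, mid=1, arr[mid]=4 -> 4 < 6, search right half
lo=2, hi=2, mid=2, arr[mid]=6 -> Found target at index 2!

Binary search finds 6 at index 2 after 4 comparisons. The search repeatedly halves the search space by comparing with the middle element.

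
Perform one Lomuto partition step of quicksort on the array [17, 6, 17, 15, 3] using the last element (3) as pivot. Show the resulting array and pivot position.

Lomuto partition with pivot = 3:

Initial array: [17, 6, 17, 15, 3]

arr[0]=17 > 3: no swap
arr[1]=6 > 3: no swap
arr[2]=17 > 3: no swap
arr[3]=15 > 3: no swap

Place pivot at position 0: [3, 6, 17, 15, 17]
Pivot position: 0

After partitioning with pivot 3, the array becomes [3, 6, 17, 15, 17]. The pivot is placed at index 0. All elements to the left of the pivot are <= 3, and all elements to the right are > 3.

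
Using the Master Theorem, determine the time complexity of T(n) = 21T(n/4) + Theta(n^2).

Master Theorem for T(n) = 21T(n/4) + O(n^2):

a = 21, b = 4, c = 2
log_b(a) = log_4(21) = 2.1962

Case 1: c = 2 < log_4(21) = 2.1962
T(n) = O(n^(log_4 21))

For T(n) = 21T(n/4) + O(n^2): log_4(21) = 2.1962. This is Case 1 of the Master Theorem (c < log_b(a), work dominated by leaves), giving O(n^(log_4 21)).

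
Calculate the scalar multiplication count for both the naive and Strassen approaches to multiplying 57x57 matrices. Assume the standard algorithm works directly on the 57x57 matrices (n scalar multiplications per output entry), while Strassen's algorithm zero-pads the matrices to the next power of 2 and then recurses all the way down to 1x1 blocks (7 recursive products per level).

Matrix multiplication for 57x57 matrices:

Strassen's algorithm requires power-of-2 dimensions. Pad 57x57 to 64x64 (next power of 2).

Standard algorithm: 57^3 = 185193 multiplications
Strassen's algorithm: 7^(log2(64)) = 7^6 = 117649 multiplications
Savings: 185193 - 117649 = 67544 multiplications

Standard: 185193 multiplications (57^3). Strassen: 117649 multiplications (7^6, after padding to 64x64). Strassen reduces 8 recursive multiplications to 7 at each level.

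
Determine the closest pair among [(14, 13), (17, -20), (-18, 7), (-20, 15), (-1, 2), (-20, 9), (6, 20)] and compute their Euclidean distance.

Computing all pairwise distances among 7 points:

d((14, 13), (17, -20)) = 33.1361
d((14, 13), (-18, 7)) = 32.5576
d((14, 13), (-20, 15)) = 34.0588
d((14, 13), (-1, 2)) = 18.6011
d((14, 13), (-20, 9)) = 34.2345
d((14, 13), (6, 20)) = 10.6301
d((17, -20), (-18, 7)) = 44.2041
d((17, -20), (-20, 15)) = 50.9313
d((17, -20), (-1, 2)) = 28.4253
d((17, -20), (-20, 9)) = 47.0106
d((17, -20), (6, 20)) = 41.4849
d((-18, 7), (-20, 15)) = 8.2462
d((-18, 7), (-1, 2)) = 17.72
d((-18, 7), (-20, 9)) = 2.8284 <-- minimum
d((-18, 7), (6, 20)) = 27.2947
d((-20, 15), (-1, 2)) = 23.0217
d((-20, 15), (-20, 9)) = 6.0
d((-20, 15), (6, 20)) = 26.4764
d((-1, 2), (-20, 9)) = 20.2485
d((-1, 2), (6, 20)) = 19.3132
d((-20, 9), (6, 20)) = 28.2312

Closest pair: (-18, 7) and (-20, 9) with distance 2.8284

The closest pair is (-18, 7) and (-20, 9) with Euclidean distance 2.8284. For 7 points, brute-force pairwise comparison is shown above. For large n, the divide-and-conquer algorithm (sort by x, recurse on halves, check the dividing strip) achieves O(n log n).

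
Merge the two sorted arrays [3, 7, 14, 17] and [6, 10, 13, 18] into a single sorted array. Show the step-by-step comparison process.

Merging process:

Compare 3 vs 6: take 3 from left. Merged: [3]
Compare 7 vs 6: take 6 from right. Merged: [3, 6]
Compare 7 vs 10: take 7 from left. Merged: [3, 6, 7]
Compare 14 vs 10: take 10 from right. Merged: [3, 6, 7, 10]
Compare 14 vs 13: take 13 from right. Merged: [3, 6, 7, 10, 13]
Compare 14 vs 18: take 14 from left. Merged: [3, 6, 7, 10, 13, 14]
Compare 17 vs 18: take 17 from left. Merged: [3, 6, 7, 10, 13, 14, 17]
Append remaining from right: [18]. Merged: [3, 6, 7, 10, 13, 14, 17, 18]

Final merged array: [3, 6, 7, 10, 13, 14, 17, 18]
Total comparisons: 7

The merged array is [3, 6, 7, 10, 13, 14, 17, 18], requiring 7 comparisons. The merge step runs in O(n) time where n is the total number of elements.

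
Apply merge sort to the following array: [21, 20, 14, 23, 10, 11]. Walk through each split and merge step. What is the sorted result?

Merge sort trace:

Split: [21, 20, 14, 23, 10, 11] -> [21, 20, 14] and [23, 10, 11]
  Split: [21, 20, 14] -> [21] and [20, 14]
    Split: [20, 14] -> [20] and [14]
    Merge: [20] + [14] -> [14, 20]
  Merge: [21] + [14, 20] -> [14, 20, 21]
  Split: [23, 10, 11] -> [23] and [10, 11]
    Split: [10, 11] -> [10] and [11]
    Merge: [10] + [11] -> [10, 11]
  Merge: [23] + [10, 11] -> [10, 11, 23]
Merge: [14, 20, 21] + [10, 11, 23] -> [10, 11, 14, 20, 21, 23]

Final sorted array: [10, 11, 14, 20, 21, 23]

The merge sort proceeds by recursively splitting the array and merging sorted halves.
After all merges, the sorted array is [10, 11, 14, 20, 21, 23].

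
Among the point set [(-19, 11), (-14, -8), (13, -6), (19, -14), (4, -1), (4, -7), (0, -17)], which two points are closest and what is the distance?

Computing all pairwise distances among 7 points:

d((-19, 11), (-14, -8)) = 19.6469
d((-19, 11), (13, -6)) = 36.2353
d((-19, 11), (19, -14)) = 45.4863
d((-19, 11), (4, -1)) = 25.9422
d((-19, 11), (4, -7)) = 29.2062
d((-19, 11), (0, -17)) = 33.8378
d((-14, -8), (13, -6)) = 27.074
d((-14, -8), (19, -14)) = 33.541
d((-14, -8), (4, -1)) = 19.3132
d((-14, -8), (4, -7)) = 18.0278
d((-14, -8), (0, -17)) = 16.6433
d((13, -6), (19, -14)) = 10.0
d((13, -6), (4, -1)) = 10.2956
d((13, -6), (4, -7)) = 9.0554
d((13, -6), (0, -17)) = 17.0294
d((19, -14), (4, -1)) = 19.8494
d((19, -14), (4, -7)) = 16.5529
d((19, -14), (0, -17)) = 19.2354
d((4, -1), (4, -7)) = 6.0 <-- minimum
d((4, -1), (0, -17)) = 16.4924
d((4, -7), (0, -17)) = 10.7703

Closest pair: (4, -1) and (4, -7) with distance 6.0

The closest pair is (4, -1) and (4, -7) with Euclidean distance 6.0. For 7 points, brute-force pairwise comparison is shown above. For large n, the divide-and-conquer algorithm (sort by x, recurse on halves, check the dividing strip) achieves O(n log n).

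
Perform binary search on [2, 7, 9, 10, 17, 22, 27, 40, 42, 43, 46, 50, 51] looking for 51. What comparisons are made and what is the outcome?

Binary search for 51 in [2, 7, 9, 10, 17, 22, 27, 40, 42, 43, 46, 50, 51]:

lo=0, hi=12, mid=6, arr[mid]=27 -> 27 < 51, search right half
lo=7, hi=12, mid=9, arr[mid]=43 -> 43 < 51, search right half
lo=10, hi=12, mid=11, arr[mid]=50 -> 50 < 51, search right half
lo=12, hi=12, mid=12, arr[mid]=51 -> Found target at index 12!

Binary search finds 51 at index 12 after 4 comparisons. The search repeatedly halves the search space by comparing with the middle element.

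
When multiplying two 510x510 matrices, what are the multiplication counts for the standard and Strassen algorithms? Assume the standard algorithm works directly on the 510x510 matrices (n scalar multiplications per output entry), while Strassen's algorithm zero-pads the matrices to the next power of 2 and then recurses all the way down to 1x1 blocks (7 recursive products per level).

Matrix multiplication for 510x510 matrices:

Strassen's algorithm requires power-of-2 dimensions. Pad 510x510 to 512x512 (next power of 2).

Standard algorithm: 510^3 = 132651000 multiplications
Strassen's algorithm: 7^(log2(512)) = 7^9 = 40353607 multiplications
Savings: 132651000 - 40353607 = 92297393 multiplications

Standard: 132651000 multiplications (510^3). Strassen: 40353607 multiplications (7^9, after padding to 512x512). Strassen reduces 8 recursive multiplications to 7 at each level.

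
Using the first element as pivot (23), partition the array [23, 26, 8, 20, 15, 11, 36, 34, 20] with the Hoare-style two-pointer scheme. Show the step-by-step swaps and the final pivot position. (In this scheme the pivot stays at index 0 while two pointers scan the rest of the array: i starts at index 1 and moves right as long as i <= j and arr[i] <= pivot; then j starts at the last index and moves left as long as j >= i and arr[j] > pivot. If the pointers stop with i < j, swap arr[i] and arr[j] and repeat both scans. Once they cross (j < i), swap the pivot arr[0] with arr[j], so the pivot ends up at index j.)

Hoare-style two-pointer partition with pivot = 23:

Initial array: [23, 26, 8, 20, 15, 11, 36, 34, 20]

Pointers start at i = 1, j = 8.
i stops at index 1 (arr[1]=26 > 23), j stops at index 8 (arr[8]=20 <= 23): swap arr[1] and arr[8], array becomes [23, 20, 8, 20, 15, 11, 36, 34, 26]
i ends at 6, j ends at 5: the pointers have crossed (j < i), so scanning stops.

Swap pivot arr[0] with arr[5] to place pivot at position 5: [11, 20, 8, 20, 15, 23, 36, 34, 26]
Pivot position: 5

After partitioning with pivot 23, the array becomes [11, 20, 8, 20, 15, 23, 36, 34, 26]. The pivot is placed at index 5. All elements to the left of the pivot are <= 23, and all elements to the right are > 23.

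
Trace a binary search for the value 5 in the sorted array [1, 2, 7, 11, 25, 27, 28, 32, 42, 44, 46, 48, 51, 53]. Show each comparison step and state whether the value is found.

Binary search for 5 in [1, 2, 7, 11, 25, 27, 28, 32, 42, 44, 46, 48, 51, 53]:

lo=0, hi=13, mid=6, arr[mid]=28 -> 28 > 5, search left half
lo=0, hi=5, mid=2, arr[mid]=7 -> 7 > 5, search left half
lo=0, hi=1, mid=0, arr[mid]=1 -> 1 < 5, search right half
lo=1, hi=1, mid=1, arr[mid]=2 -> 2 < 5, search right half
lo=2 > hi=1, target 5 not found

Binary search determines that 5 is not in the array after 4 comparisons. The search space was exhausted without finding the target.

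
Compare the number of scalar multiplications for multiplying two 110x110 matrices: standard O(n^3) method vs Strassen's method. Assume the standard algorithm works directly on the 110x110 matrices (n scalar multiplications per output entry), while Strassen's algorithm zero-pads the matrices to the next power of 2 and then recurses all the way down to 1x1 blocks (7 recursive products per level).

Matrix multiplication for 110x110 matrices:

Strassen's algorithm requires power-of-2 dimensions. Pad 110x110 to 128x128 (next power of 2).

Standard algorithm: 110^3 = 1331000 multiplications
Strassen's algorithm: 7^(log2(128)) = 7^7 = 823543 multiplications
Savings: 1331000 - 823543 = 507457 multiplications

Standard: 1331000 multiplications (110^3). Strassen: 823543 multiplications (7^7, after padding to 128x128). Strassen reduces 8 recursive multiplications to 7 at each level.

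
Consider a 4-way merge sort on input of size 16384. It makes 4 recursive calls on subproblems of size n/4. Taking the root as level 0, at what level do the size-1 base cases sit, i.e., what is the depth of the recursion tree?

For divide and conquer with division factor 4:

Problem sizes at each level:
Level 0: 16384
Level 1: 4096
Level 2: 1024
Level 3: 256
Level 4: 64
Level 5: 16
Level 6: 4
Level 7: 1

The root is level 0 and the size-1 base case is level 7 (the tree spans levels 0 through 7, i.e. 8 levels counting the root), so the depth is the number of divisions: log_4(16384) = 7

The recursion tree depth is log_4(16384) = 7. At each level, the problem size is divided by 4, so it takes 7 divisions to reduce to a base case of size 1. The algorithm makes 4 recursive calls at each level.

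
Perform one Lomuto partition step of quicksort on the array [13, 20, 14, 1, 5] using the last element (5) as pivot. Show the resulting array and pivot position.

Lomuto partition with pivot = 5:

Initial array: [13, 20, 14, 1, 5]

arr[0]=13 > 5: no swap
arr[1]=20 > 5: no swap
arr[2]=14 > 5: no swap
arr[3]=1 <= 5: swap with position 0, array becomes [1, 20, 14, 13, 5]

Place pivot at position 1: [1, 5, 14, 13, 20]
Pivot position: 1

After partitioning with pivot 5, the array becomes [1, 5, 14, 13, 20]. The pivot is placed at index 1. All elements to the left of the pivot are <= 5, and all elements to the right are > 5.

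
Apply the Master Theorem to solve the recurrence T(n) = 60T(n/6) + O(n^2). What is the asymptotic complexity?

Master Theorem for T(n) = 60T(n/6) + O(n^2):

a = 60, b = 6, c = 2
log_b(a) = log_6(60) = 2.2851

Case 1: c = 2 < log_6(60) = 2.2851
T(n) = O(n^(log_6 60))

For T(n) = 60T(n/6) + O(n^2): log_6(60) = 2.2851. This is Case 1 of the Master Theorem (c < log_b(a), work dominated by leaves), giving O(n^(log_6 60)).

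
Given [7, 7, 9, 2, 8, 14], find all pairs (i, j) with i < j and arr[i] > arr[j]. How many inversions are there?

Finding inversions in [7, 7, 9, 2, 8, 14]:

(0, 3): arr[0]=7 > arr[3]=2
(1, 3): arr[1]=7 > arr[3]=2
(2, 3): arr[2]=9 > arr[3]=2
(2, 4): arr[2]=9 > arr[4]=8

Total inversions: 4

The array has 4 inversion(s): (0,3), (1,3), (2,3), (2,4). Each pair (i,j) satisfies i < j and arr[i] > arr[j].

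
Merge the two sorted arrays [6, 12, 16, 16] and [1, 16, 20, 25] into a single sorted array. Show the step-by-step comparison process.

Merging process:

Compare 6 vs 1: take 1 from right. Merged: [1]
Compare 6 vs 16: take 6 from left. Merged: [1, 6]
Compare 12 vs 16: take 12 from left. Merged: [1, 6, 12]
Compare 16 vs 16: take 16 from left. Merged: [1, 6, 12, 16]
Compare 16 vs 16: take 16 from left. Merged: [1, 6, 12, 16, 16]
Append remaining from right: [16, 20, 25]. Merged: [1, 6, 12, 16, 16, 16, 20, 25]

Final merged array: [1, 6, 12, 16, 16, 16, 20, 25]
Total comparisons: 5

The merged array is [1, 6, 12, 16, 16, 16, 20, 25], requiring 5 comparisons. The merge step runs in O(n) time where n is the total number of elements.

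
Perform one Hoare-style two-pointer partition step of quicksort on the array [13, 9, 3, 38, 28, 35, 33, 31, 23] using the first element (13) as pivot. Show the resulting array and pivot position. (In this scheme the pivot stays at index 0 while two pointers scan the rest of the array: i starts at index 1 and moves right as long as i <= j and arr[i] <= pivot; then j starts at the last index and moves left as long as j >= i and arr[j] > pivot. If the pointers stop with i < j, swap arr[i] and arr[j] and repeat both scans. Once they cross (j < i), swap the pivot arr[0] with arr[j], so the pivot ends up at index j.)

Hoare-style two-pointer partition with pivot = 13:

Initial array: [13, 9, 3, 38, 28, 35, 33, 31, 23]

Pointers start at i = 1, j = 8.
i ends at 3, j ends at 2: the pointers have crossed (j < i), so scanning stops.

Swap pivot arr[0] with arr[2] to place pivot at position 2: [3, 9, 13, 38, 28, 35, 33, 31, 23]
Pivot position: 2

After partitioning with pivot 13, the array becomes [3, 9, 13, 38, 28, 35, 33, 31, 23]. The pivot is placed at index 2. All elements to the left of the pivot are <= 13, and all elements to the right are > 13.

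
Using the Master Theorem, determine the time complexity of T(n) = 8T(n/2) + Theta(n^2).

Master Theorem for T(n) = 8T(n/2) + O(n^2):

a = 8, b = 2, c = 2
log_b(a) = log_2(8) = 3.0000

Case 1: c = 2 < log_2(8) = 3.0000
T(n) = O(n^(log_2 8)) = O(n^3)

For T(n) = 8T(n/2) + O(n^2): log_2(8) = 3.0000. This is Case 1 of the Master Theorem (c < log_b(a), work dominated by leaves), giving O(n^3).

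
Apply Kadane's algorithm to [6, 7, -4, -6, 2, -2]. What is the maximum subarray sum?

Using Kadane's algorithm on [6, 7, -4, -6, 2, -2]:

Scanning through the array:
Position 1 (value 7): max_ending_here = 13, max_so_far = 13
Position 2 (value -4): max_ending_here = 9, max_so_far = 13
Position 3 (value -6): max_ending_here = 3, max_so_far = 13
Position 4 (value 2): max_ending_here = 5, max_so_far = 13
Position 5 (value -2): max_ending_here = 3, max_so_far = 13

Maximum subarray: [6, 7]
Maximum sum: 13

The maximum subarray is [6, 7] with sum 13. This subarray runs from index 0 to index 1.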